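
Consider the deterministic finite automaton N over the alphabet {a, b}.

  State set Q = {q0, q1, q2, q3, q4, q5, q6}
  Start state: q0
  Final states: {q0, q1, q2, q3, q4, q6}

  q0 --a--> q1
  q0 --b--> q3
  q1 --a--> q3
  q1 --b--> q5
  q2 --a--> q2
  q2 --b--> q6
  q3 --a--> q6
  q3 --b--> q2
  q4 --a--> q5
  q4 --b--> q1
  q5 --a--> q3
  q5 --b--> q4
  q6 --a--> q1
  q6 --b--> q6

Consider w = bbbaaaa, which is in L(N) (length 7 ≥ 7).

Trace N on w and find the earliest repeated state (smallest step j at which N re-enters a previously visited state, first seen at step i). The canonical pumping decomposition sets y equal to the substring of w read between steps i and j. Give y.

Run of N on w = b b b a a a a:
  step 0: q0  (start)
  step 1: q3  (read b: q0→q3)
  step 2: q2  (read b: q3→q2)
  step 3: q6  (read b: q2→q6)
  step 4: q1  (read a: q6→q1)
  step 5: q3  (read a: q1→q3)   ← first repeat (q3 seen earlier)
  step 6: q6  (read a: q3→q6)
  step 7: q1  (read a: q6→q1)

So i = 1, j = 5, giving x = w[0:1] = b, y = w[1:5] = bbaa, z = w[5:7] = aa.
Check: |xy| = 5 ≤ 7 and |y| = 4 ≥ 1. Reading y takes N from q3 back to q3, so every xyⁱz is accepted.

bbaa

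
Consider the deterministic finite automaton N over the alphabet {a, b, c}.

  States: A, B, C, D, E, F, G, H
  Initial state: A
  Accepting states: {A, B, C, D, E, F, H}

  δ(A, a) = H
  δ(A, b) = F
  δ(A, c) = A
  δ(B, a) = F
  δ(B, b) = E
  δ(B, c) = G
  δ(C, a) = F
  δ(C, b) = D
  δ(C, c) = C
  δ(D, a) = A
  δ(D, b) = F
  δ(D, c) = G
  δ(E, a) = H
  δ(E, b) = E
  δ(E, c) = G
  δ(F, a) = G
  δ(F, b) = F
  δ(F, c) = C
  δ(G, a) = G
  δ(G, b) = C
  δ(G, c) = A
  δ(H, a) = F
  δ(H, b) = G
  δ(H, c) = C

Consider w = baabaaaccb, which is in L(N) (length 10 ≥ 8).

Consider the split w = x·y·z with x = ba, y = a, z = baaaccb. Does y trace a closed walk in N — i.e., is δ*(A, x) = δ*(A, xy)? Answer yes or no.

yes

Run of N on the first 3 characters of w = b a a:
  step 0: A  (start)
  step 1: F  (read b: A→F)
  step 2: G  (read a: F→G)
  step 3: G  (read a: G→G)

After x (step 2): G. After xy (step 3): G.
They match, so y = a drives N around a cycle from G back to itself; pumping y any number of times keeps N in G before reading z, and xyⁱz ∈ L(N) for every i ≥ 0.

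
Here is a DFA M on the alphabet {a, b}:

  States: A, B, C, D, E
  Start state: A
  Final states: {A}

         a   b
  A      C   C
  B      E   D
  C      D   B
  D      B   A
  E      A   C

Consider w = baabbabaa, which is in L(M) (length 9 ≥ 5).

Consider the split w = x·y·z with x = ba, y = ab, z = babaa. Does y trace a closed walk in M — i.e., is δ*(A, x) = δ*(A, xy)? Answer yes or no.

yes

State sequence: A -b-> C -a-> D -a-> B -b-> D

After x (step 2): D. After xy (step 4): D.
They match, so y = ab drives M around a cycle from D back to itself; pumping y any number of times keeps M in D before reading z, and xyⁱz ∈ L(M) for every i ≥ 0.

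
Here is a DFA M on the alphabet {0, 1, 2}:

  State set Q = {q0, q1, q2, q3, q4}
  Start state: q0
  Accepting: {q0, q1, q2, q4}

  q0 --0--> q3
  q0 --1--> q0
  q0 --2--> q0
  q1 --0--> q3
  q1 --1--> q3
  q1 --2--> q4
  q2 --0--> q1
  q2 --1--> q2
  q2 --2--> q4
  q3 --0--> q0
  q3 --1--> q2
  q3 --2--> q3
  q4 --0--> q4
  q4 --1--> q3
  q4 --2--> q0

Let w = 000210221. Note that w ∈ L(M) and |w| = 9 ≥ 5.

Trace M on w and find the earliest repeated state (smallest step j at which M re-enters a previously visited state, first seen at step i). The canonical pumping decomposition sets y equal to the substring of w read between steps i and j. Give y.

State sequence: q0 -0-> q3 -0-> q0 -0-> q3 -2-> q3 -1-> q2 -0-> q1 -2-> q4 -2-> q0 -1-> q0
First repeat at step 2: q0 was already visited.

So i = 0, j = 2, giving x = w[0:0] = ε, y = w[0:2] = 00, z = w[2:9] = 0210221.
Check: |xy| = 2 ≤ 5 and |y| = 2 ≥ 1. Reading y takes M from q0 back to q0, so every xyⁱz is accepted.

00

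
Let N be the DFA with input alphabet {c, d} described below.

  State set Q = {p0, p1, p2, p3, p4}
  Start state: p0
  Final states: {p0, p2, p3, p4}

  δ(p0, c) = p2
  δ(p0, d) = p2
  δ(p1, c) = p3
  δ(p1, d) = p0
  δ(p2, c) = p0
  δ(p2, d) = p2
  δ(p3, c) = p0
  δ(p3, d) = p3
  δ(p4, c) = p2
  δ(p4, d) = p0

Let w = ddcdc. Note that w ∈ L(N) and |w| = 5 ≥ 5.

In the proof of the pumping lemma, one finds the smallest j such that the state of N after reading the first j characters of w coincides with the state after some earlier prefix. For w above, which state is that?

p2

Run of N on w = d d c d c:
  step 0: p0  (start)
  step 1: p2  (read d: p0→p2)
  step 2: p2  (read d: p2→p2)   ← first repeat (p2 seen earlier)
  step 3: p0  (read c: p2→p0)
  step 4: p2  (read d: p0→p2)
  step 5: p0  (read c: p2→p0)

The earliest repeat is at step j = 2: N is in p2, which it already visited at step i = 1.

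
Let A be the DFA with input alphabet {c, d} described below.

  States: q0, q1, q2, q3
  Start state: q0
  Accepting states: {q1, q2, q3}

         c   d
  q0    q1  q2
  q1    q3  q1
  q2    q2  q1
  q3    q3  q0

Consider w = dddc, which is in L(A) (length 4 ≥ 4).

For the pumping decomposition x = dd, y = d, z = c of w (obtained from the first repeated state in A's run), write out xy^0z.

xy⁰z = xz = dd·c = ddc.
Reading y = d takes A from q1 back to q1, so after x the machine is still in q1, and z then leads to the accepting state q3. Hence ddc ∈ L(A).

ddc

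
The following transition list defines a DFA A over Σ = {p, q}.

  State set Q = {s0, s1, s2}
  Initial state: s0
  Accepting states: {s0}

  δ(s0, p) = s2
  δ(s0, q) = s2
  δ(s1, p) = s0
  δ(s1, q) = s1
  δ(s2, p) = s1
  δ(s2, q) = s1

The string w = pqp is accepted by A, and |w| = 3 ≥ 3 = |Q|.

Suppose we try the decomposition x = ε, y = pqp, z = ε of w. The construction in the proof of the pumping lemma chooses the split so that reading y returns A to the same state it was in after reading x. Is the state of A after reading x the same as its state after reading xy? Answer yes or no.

State sequence: s0 -p-> s2 -q-> s1 -p-> s0

After x (step 0): s0. After xy (step 3): s0.
They match, so y = pqp drives A around a cycle from s0 back to itself; pumping y any number of times keeps A in s0 before reading z, and xyⁱz ∈ L(A) for every i ≥ 0.

yes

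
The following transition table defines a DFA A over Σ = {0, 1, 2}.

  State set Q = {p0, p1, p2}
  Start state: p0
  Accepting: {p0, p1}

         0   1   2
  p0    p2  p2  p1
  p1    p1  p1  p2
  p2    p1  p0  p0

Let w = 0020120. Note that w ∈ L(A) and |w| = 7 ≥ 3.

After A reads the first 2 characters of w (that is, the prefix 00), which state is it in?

p1

State sequence: p0 -0-> p2 -0-> p1

After reading 2 characters, A is in state p1.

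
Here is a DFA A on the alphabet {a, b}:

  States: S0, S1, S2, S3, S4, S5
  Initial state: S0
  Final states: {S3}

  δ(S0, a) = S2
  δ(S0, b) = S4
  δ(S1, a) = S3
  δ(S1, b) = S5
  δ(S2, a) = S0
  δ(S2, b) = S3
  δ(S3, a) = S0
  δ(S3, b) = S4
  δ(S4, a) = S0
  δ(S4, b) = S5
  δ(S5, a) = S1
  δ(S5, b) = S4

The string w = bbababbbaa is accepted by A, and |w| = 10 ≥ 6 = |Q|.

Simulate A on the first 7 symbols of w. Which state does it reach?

S4

Run of A on the first 7 characters of w = b b a b a b b:
  step 0: S0  (start)
  step 1: S4  (read b: S0→S4)
  step 2: S5  (read b: S4→S5)
  step 3: S1  (read a: S5→S1)
  step 4: S5  (read b: S1→S5)
  step 5: S1  (read a: S5→S1)
  step 6: S5  (read b: S1→S5)
  step 7: S4  (read b: S5→S4)

After reading 7 characters, A is in state S4.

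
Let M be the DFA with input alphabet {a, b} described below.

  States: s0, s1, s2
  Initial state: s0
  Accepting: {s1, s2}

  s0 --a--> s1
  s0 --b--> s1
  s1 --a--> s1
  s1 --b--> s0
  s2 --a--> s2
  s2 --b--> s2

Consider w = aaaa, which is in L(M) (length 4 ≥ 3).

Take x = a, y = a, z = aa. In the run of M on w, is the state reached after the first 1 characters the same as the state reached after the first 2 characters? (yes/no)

State sequence: s0 -a-> s1 -a-> s1

After x (step 1): s1. After xy (step 2): s1.
They match, so y = a drives M around a cycle from s1 back to itself; pumping y any number of times keeps M in s1 before reading z, and xyⁱz ∈ L(M) for every i ≥ 0.

yes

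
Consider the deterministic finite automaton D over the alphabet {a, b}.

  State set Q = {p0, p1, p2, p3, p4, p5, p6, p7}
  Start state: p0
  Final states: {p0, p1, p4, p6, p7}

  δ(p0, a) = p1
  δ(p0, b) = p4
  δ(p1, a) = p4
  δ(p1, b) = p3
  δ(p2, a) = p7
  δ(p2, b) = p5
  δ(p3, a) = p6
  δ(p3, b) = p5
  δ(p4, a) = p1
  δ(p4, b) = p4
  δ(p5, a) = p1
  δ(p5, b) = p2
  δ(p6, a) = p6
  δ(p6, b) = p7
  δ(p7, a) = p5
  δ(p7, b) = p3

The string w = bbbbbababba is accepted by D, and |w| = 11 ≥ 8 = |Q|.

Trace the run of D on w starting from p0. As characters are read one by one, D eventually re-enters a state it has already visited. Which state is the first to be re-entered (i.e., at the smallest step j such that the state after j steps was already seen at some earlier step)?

p4

State sequence: p0 -b-> p4 -b-> p4 -b-> p4 -b-> p4 -b-> p4 -a-> p1 -b-> p3 -a-> p6 -b-> p7 -b-> p3 -a-> p6
First repeat at step 2: p4 was already visited.

The earliest repeat is at step j = 2: D is in p4, which it already visited at step i = 1.
The DFA has 8 states, so the proof of the pumping lemma guarantees a repeated state among the first 8+1 visited; the segment between the two visits is the pumpable y.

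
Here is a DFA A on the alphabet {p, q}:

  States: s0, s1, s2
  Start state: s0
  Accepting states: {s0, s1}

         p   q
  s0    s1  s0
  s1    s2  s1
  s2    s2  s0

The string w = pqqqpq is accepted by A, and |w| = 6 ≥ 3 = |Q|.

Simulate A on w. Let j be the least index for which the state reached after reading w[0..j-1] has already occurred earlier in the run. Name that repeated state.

Run of A on w = p q q q p q:
  step 0: s0  (start)
  step 1: s1  (read p: s0→s1)
  step 2: s1  (read q: s1→s1)   ← first repeat (s1 seen earlier)
  step 3: s1  (read q: s1→s1)
  step 4: s1  (read q: s1→s1)
  step 5: s2  (read p: s1→s2)
  step 6: s0  (read q: s2→s0)

The earliest repeat is at step j = 2: A is in s1, which it already visited at step i = 1.
The DFA has 3 states, so the proof of the pumping lemma guarantees a repeated state among the first 3+1 visited; the segment between the two visits is the pumpable y.

s1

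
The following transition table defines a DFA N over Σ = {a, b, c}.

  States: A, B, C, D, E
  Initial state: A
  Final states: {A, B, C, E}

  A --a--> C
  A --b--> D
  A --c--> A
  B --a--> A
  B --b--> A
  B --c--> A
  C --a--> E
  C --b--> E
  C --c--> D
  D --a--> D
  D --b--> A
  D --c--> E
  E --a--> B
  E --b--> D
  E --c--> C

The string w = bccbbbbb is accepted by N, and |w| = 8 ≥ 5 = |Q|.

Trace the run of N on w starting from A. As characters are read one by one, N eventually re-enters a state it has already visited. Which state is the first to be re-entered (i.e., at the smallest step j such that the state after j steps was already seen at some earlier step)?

Run of N on w = b c c b b b b b:
  step 0: A  (start)
  step 1: D  (read b: A→D)
  step 2: E  (read c: D→E)
  step 3: C  (read c: E→C)
  step 4: E  (read b: C→E)   ← first repeat (E seen earlier)
  step 5: D  (read b: E→D)
  step 6: A  (read b: D→A)
  step 7: D  (read b: A→D)
  step 8: A  (read b: D→A)

The earliest repeat is at step j = 4: N is in E, which it already visited at step i = 2.

E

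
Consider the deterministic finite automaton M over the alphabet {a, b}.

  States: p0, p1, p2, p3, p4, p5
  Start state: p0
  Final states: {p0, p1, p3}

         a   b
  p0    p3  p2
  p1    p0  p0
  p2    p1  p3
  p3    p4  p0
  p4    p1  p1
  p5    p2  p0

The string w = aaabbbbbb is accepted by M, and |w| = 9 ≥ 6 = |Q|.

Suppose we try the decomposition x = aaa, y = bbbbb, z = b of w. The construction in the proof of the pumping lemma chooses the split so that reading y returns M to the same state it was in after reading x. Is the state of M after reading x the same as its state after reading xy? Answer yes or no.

Run of M on the first 8 characters of w = a a a b b b b b:
  step 0: p0  (start)
  step 1: p3  (read a: p0→p3)
  step 2: p4  (read a: p3→p4)
  step 3: p1  (read a: p4→p1)
  step 4: p0  (read b: p1→p0)
  step 5: p2  (read b: p0→p2)
  step 6: p3  (read b: p2→p3)
  step 7: p0  (read b: p3→p0)
  step 8: p2  (read b: p0→p2)

After x (step 3): p1. After xy (step 8): p2.
They differ (p1 ≠ p2), so y is not a cycle from the state after x; this split is not the one the pumping-lemma construction produces, and pumping y need not keep the string in L(M).

no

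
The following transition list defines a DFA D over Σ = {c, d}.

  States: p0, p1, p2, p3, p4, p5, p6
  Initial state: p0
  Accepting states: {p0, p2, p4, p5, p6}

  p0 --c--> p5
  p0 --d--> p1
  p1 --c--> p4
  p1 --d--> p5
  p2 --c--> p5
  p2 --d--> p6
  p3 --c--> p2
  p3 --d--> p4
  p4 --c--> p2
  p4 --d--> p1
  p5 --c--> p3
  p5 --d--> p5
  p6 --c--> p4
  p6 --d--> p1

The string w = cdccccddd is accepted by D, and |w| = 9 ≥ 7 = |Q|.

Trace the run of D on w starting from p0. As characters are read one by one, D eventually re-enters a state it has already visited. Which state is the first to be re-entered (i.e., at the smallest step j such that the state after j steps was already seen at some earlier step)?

State sequence: p0 -c-> p5 -d-> p5 -c-> p3 -c-> p2 -c-> p5 -c-> p3 -d-> p4 -d-> p1 -d-> p5
First repeat at step 2: p5 was already visited.

The earliest repeat is at step j = 2: D is in p5, which it already visited at step i = 1.

p5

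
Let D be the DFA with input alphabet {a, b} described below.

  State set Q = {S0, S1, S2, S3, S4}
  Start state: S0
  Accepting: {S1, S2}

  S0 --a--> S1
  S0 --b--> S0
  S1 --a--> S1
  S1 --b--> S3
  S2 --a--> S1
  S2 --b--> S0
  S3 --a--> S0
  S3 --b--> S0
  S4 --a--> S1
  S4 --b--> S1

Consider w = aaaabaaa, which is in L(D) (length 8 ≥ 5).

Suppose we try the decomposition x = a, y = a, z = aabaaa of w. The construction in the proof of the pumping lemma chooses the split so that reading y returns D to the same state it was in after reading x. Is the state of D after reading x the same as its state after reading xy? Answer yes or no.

State sequence: S0 -a-> S1 -a-> S1

After x (step 1): S1. After xy (step 2): S1.
They match, so y = a drives D around a cycle from S1 back to itself; pumping y any number of times keeps D in S1 before reading z, and xyⁱz ∈ L(D) for every i ≥ 0.

yes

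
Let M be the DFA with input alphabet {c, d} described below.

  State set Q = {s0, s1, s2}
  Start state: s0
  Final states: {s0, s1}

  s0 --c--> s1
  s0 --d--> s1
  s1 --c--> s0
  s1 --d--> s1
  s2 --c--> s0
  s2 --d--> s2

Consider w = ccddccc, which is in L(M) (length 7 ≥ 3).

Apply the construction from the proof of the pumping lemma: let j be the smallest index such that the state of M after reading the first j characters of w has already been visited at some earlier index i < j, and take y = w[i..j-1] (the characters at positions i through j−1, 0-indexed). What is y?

Run of M on w = c c d d c c c:
  step 0: s0  (start)
  step 1: s1  (read c: s0→s1)
  step 2: s0  (read c: s1→s0)   ← first repeat (s0 seen earlier)
  step 3: s1  (read d: s0→s1)
  step 4: s1  (read d: s1→s1)
  step 5: s0  (read c: s1→s0)
  step 6: s1  (read c: s0→s1)
  step 7: s0  (read c: s1→s0)

So i = 0, j = 2, giving x = w[0:0] = ε, y = w[0:2] = cc, z = w[2:7] = ddccc.
Check: |xy| = 2 ≤ 3 and |y| = 2 ≥ 1. Reading y takes M from s0 back to s0, so every xyⁱz is accepted.

cc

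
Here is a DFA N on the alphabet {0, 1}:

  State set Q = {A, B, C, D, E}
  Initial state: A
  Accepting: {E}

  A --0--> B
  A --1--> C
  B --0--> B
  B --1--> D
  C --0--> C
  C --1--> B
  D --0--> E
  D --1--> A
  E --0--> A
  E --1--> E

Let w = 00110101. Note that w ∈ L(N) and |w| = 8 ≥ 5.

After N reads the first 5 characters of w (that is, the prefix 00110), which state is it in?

State sequence: A -0-> B -0-> B -1-> D -1-> A -0-> B

After reading 5 characters, N is in state B.

B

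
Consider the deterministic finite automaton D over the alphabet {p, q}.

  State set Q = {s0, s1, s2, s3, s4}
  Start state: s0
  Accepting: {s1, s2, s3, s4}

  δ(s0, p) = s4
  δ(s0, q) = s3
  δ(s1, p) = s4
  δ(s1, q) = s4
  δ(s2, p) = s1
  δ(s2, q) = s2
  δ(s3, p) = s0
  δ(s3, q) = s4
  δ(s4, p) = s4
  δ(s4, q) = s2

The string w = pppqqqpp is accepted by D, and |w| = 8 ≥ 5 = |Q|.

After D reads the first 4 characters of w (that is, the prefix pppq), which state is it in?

Run of D on the first 4 characters of w = p p p q:
  step 0: s0  (start)
  step 1: s4  (read p: s0→s4)
  step 2: s4  (read p: s4→s4)
  step 3: s4  (read p: s4→s4)
  step 4: s2  (read q: s4→s2)

After reading 4 characters, D is in state s2.
(This kind of state-tracing is the core of the pumping-lemma construction: with 5 states, pigeonhole forces a repeat within the first 5 steps.)

s2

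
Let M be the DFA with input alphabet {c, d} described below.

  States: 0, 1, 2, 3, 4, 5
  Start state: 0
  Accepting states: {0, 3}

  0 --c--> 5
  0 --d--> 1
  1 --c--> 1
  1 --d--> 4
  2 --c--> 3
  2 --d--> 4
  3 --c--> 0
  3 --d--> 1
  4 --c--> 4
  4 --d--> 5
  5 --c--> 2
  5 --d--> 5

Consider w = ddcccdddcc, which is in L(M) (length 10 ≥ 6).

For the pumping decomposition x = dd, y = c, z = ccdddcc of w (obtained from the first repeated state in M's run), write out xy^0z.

xy⁰z = xz = dd·ccdddcc = ddccdddcc.
Reading y = c takes M from 4 back to 4, so after x the machine is still in 4, and z then leads to the accepting state 3. Hence ddccdddcc ∈ L(M).

ddccdddcc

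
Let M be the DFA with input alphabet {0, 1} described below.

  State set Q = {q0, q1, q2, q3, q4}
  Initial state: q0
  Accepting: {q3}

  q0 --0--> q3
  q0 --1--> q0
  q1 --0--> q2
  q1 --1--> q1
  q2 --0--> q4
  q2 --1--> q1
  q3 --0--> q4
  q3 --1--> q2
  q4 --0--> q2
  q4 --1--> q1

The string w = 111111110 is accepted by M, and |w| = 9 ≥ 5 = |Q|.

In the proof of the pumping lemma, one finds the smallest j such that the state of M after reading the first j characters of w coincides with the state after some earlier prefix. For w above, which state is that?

q0

State sequence: q0 -1-> q0 -1-> q0 -1-> q0 -1-> q0 -1-> q0 -1-> q0 -1-> q0 -1-> q0 -0-> q3
First repeat at step 1: q0 was already visited.

The earliest repeat is at step j = 1: M is in q0, which it already visited at step i = 0.
Since M has 5 states, any run of length ≥ 5 visits 5+1 states, so by pigeonhole some state repeats within the first 5 steps — that repeat gives the pumpable loop.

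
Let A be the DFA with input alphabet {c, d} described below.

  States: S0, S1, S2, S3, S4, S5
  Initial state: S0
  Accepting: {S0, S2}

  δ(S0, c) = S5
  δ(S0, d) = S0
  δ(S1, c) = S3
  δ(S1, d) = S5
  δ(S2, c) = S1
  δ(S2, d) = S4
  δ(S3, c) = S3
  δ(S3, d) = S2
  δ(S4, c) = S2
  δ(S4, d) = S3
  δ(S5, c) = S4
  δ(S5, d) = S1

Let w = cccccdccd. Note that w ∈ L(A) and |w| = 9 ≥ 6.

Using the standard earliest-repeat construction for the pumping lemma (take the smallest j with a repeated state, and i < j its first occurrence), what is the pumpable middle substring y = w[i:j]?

Run of A on w = c c c c c d c c d:
  step 0: S0  (start)
  step 1: S5  (read c: S0→S5)
  step 2: S4  (read c: S5→S4)
  step 3: S2  (read c: S4→S2)
  step 4: S1  (read c: S2→S1)
  step 5: S3  (read c: S1→S3)
  step 6: S2  (read d: S3→S2)   ← first repeat (S2 seen earlier)
  step 7: S1  (read c: S2→S1)
  step 8: S3  (read c: S1→S3)
  step 9: S2  (read d: S3→S2)

So i = 3, j = 6, giving x = w[0:3] = ccc, y = w[3:6] = ccd, z = w[6:9] = ccd.
Check: |xy| = 6 ≤ 6 and |y| = 3 ≥ 1. Reading y takes A from S2 back to S2, so every xyⁱz is accepted.

ccd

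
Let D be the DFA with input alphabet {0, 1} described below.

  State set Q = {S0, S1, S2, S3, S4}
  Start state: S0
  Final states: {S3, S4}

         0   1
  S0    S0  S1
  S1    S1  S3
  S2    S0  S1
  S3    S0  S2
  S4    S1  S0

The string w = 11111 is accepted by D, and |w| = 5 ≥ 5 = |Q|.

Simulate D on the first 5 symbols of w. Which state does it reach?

Run of D on the first 5 characters of w = 1 1 1 1 1:
  step 0: S0  (start)
  step 1: S1  (read 1: S0→S1)
  step 2: S3  (read 1: S1→S3)
  step 3: S2  (read 1: S3→S2)
  step 4: S1  (read 1: S2→S1)
  step 5: S3  (read 1: S1→S3)

After reading 5 characters, D is in state S3.

S3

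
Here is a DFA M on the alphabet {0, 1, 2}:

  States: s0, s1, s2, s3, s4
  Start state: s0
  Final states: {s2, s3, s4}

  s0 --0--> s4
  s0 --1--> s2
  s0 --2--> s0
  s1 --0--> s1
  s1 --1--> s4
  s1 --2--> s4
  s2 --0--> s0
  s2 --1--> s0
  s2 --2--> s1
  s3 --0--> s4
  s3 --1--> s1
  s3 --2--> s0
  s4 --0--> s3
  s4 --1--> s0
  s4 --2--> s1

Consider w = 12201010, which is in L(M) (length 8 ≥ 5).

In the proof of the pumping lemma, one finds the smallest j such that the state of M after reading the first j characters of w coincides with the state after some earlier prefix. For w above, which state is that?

s1

Run of M on w = 1 2 2 0 1 0 1 0:
  step 0: s0  (start)
  step 1: s2  (read 1: s0→s2)
  step 2: s1  (read 2: s2→s1)
  step 3: s4  (read 2: s1→s4)
  step 4: s3  (read 0: s4→s3)
  step 5: s1  (read 1: s3→s1)   ← first repeat (s1 seen earlier)
  step 6: s1  (read 0: s1→s1)
  step 7: s4  (read 1: s1→s4)
  step 8: s3  (read 0: s4→s3)

The earliest repeat is at step j = 5: M is in s1, which it already visited at step i = 2.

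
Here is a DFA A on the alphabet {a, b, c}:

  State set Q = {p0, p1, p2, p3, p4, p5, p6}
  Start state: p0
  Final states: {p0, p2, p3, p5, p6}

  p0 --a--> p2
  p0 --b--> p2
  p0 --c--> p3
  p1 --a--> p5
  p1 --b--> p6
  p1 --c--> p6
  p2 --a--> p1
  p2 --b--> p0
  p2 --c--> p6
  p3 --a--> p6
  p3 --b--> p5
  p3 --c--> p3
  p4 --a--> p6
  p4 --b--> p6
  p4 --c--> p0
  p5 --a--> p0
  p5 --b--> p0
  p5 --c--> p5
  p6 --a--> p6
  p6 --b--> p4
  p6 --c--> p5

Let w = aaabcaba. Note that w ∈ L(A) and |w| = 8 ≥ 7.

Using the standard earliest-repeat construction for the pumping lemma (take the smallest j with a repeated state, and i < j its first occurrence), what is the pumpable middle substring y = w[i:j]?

Run of A on w = a a a b c a b a:
  step 0: p0  (start)
  step 1: p2  (read a: p0→p2)
  step 2: p1  (read a: p2→p1)
  step 3: p5  (read a: p1→p5)
  step 4: p0  (read b: p5→p0)   ← first repeat (p0 seen earlier)
  step 5: p3  (read c: p0→p3)
  step 6: p6  (read a: p3→p6)
  step 7: p4  (read b: p6→p4)
  step 8: p6  (read a: p4→p6)

So i = 0, j = 4, giving x = w[0:0] = ε, y = w[0:4] = aaab, z = w[4:8] = caba.
Check: |xy| = 4 ≤ 7 and |y| = 4 ≥ 1. Reading y takes A from p0 back to p0, so every xyⁱz is accepted.

aaab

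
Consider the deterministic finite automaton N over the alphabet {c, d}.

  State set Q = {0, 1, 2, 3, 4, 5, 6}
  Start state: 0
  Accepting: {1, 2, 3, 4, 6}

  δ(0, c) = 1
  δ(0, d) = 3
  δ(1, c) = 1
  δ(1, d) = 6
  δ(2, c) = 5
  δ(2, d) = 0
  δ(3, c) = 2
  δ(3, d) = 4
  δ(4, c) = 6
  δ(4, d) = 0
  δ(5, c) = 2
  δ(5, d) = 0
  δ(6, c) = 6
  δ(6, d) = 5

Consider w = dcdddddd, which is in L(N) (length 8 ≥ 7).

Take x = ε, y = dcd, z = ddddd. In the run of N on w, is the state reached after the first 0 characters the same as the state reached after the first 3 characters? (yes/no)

State sequence: 0 -d-> 3 -c-> 2 -d-> 0

After x (step 0): 0. After xy (step 3): 0.
They match, so y = dcd drives N around a cycle from 0 back to itself; pumping y any number of times keeps N in 0 before reading z, and xyⁱz ∈ L(N) for every i ≥ 0.

yes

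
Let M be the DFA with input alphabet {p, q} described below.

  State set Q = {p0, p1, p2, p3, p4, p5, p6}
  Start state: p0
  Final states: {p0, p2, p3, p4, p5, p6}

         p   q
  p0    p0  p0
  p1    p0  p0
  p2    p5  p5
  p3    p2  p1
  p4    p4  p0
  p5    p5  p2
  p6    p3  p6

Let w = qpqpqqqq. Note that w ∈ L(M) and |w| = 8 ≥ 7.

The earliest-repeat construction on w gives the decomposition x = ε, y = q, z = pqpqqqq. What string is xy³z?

xy^3z = ε·q·q·q·pqpqqqq = qqqpqpqqqq.
Reading y = q takes M from p0 back to p0, so after x·y·y·y the machine is still in p0, and z then leads to the accepting state p0. Hence qqqpqpqqqq ∈ L(M).

qqqpqpqqqq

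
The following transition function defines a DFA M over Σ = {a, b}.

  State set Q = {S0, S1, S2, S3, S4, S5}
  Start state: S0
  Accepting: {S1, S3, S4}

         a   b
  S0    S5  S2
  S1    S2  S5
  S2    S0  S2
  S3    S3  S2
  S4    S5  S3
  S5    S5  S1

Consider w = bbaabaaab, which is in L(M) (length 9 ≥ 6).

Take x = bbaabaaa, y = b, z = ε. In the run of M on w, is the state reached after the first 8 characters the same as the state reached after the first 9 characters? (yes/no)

State sequence: S0 -b-> S2 -b-> S2 -a-> S0 -a-> S5 -b-> S1 -a-> S2 -a-> S0 -a-> S5 -b-> S1

After x (step 8): S5. After xy (step 9): S1.
They differ (S5 ≠ S1), so y is not a cycle from the state after x; this split is not the one the pumping-lemma construction produces, and pumping y need not keep the string in L(M).

no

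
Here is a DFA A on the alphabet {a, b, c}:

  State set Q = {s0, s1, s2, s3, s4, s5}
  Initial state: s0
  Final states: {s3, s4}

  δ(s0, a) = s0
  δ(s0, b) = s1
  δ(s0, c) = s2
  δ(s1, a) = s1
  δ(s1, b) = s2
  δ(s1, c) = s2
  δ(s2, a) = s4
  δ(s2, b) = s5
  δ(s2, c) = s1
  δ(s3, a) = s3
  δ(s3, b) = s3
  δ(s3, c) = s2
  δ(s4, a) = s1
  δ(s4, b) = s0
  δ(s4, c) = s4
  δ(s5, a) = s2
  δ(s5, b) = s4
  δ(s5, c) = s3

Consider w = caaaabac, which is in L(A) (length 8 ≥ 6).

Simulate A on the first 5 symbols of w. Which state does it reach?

Run of A on the first 5 characters of w = c a a a a:
  step 0: s0  (start)
  step 1: s2  (read c: s0→s2)
  step 2: s4  (read a: s2→s4)
  step 3: s1  (read a: s4→s1)
  step 4: s1  (read a: s1→s1)
  step 5: s1  (read a: s1→s1)

After reading 5 characters, A is in state s1.
(This kind of state-tracing is the core of the pumping-lemma construction: with 6 states, pigeonhole forces a repeat within the first 6 steps.)

s1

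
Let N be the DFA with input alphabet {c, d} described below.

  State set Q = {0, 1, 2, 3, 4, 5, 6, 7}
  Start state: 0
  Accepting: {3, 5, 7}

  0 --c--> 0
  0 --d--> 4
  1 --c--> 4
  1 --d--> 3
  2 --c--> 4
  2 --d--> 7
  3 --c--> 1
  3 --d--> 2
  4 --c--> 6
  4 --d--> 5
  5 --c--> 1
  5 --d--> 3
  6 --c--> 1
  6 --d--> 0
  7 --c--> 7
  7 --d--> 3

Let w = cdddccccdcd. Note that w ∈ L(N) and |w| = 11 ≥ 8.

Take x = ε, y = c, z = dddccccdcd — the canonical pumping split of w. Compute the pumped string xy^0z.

xy⁰z = xz = ε·dddccccdcd = dddccccdcd.
Reading y = c takes N from 0 back to 0, so after x the machine is still in 0, and z then leads to the accepting state 3. Hence dddccccdcd ∈ L(N).

dddccccdcd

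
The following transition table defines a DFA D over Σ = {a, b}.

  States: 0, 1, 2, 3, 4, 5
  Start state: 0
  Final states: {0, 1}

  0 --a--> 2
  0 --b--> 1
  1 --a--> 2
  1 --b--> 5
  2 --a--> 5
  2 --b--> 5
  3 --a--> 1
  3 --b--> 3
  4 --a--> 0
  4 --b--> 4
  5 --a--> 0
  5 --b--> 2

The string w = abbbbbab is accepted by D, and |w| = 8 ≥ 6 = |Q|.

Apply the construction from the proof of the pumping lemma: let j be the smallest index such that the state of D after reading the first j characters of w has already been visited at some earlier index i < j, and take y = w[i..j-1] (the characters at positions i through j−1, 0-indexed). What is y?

Run of D on w = a b b b b b a b:
  step 0: 0  (start)
  step 1: 2  (read a: 0→2)
  step 2: 5  (read b: 2→5)
  step 3: 2  (read b: 5→2)   ← first repeat (2 seen earlier)
  step 4: 5  (read b: 2→5)
  step 5: 2  (read b: 5→2)
  step 6: 5  (read b: 2→5)
  step 7: 0  (read a: 5→0)
  step 8: 1  (read b: 0→1)

So i = 1, j = 3, giving x = w[0:1] = a, y = w[1:3] = bb, z = w[3:8] = bbbab.
Check: |xy| = 3 ≤ 6 and |y| = 2 ≥ 1. Reading y takes D from 2 back to 2, so every xyⁱz is accepted.
Pumping length from the standard proof: p = 6 (the number of states). The repeated state found above gives |xy| = j ≤ 6 and |y| = j − i ≥ 1.

bb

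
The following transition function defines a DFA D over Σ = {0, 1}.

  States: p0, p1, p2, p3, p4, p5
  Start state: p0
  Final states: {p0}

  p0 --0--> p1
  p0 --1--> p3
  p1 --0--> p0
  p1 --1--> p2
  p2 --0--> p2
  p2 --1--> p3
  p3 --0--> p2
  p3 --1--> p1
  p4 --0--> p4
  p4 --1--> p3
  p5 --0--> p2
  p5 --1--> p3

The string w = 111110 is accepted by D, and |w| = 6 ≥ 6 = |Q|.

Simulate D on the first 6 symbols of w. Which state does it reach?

Run of D on the first 6 characters of w = 1 1 1 1 1 0:
  step 0: p0  (start)
  step 1: p3  (read 1: p0→p3)
  step 2: p1  (read 1: p3→p1)
  step 3: p2  (read 1: p1→p2)
  step 4: p3  (read 1: p2→p3)
  step 5: p1  (read 1: p3→p1)
  step 6: p0  (read 0: p1→p0)

After reading 6 characters, D is in state p0.
(This kind of state-tracing is the core of the pumping-lemma construction: with 6 states, pigeonhole forces a repeat within the first 6 steps.)

p0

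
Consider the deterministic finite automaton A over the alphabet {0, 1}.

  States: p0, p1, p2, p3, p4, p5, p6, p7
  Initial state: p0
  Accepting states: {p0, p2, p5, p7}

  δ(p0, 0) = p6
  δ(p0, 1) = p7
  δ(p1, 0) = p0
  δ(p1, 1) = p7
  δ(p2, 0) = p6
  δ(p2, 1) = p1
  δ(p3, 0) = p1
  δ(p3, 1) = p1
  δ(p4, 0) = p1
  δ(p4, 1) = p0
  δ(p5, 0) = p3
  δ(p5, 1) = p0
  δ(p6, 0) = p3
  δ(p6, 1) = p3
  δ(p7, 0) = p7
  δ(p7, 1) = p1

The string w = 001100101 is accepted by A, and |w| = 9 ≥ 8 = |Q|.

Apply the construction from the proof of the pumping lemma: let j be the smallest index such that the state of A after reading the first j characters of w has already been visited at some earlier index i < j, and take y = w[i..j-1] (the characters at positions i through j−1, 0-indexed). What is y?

0

Run of A on w = 0 0 1 1 0 0 1 0 1:
  step 0: p0  (start)
  step 1: p6  (read 0: p0→p6)
  step 2: p3  (read 0: p6→p3)
  step 3: p1  (read 1: p3→p1)
  step 4: p7  (read 1: p1→p7)
  step 5: p7  (read 0: p7→p7)   ← first repeat (p7 seen earlier)
  step 6: p7  (read 0: p7→p7)
  step 7: p1  (read 1: p7→p1)
  step 8: p0  (read 0: p1→p0)
  step 9: p7  (read 1: p0→p7)

So i = 4, j = 5, giving x = w[0:4] = 0011, y = w[4:5] = 0, z = w[5:9] = 0101.
Check: |xy| = 5 ≤ 8 and |y| = 1 ≥ 1. Reading y takes A from p7 back to p7, so every xyⁱz is accepted.
The DFA has 8 states, so the proof of the pumping lemma guarantees a repeated state among the first 8+1 visited; the segment between the two visits is the pumpable y.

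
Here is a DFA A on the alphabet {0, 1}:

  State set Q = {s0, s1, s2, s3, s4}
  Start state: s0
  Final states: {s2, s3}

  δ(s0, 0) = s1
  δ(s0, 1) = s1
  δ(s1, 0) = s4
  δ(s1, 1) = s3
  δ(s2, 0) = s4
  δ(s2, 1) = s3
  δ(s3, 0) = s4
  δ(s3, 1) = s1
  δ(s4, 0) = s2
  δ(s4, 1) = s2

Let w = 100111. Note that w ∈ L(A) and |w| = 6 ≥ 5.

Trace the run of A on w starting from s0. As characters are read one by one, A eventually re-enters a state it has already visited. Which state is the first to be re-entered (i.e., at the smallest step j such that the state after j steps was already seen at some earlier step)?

s1

Run of A on w = 1 0 0 1 1 1:
  step 0: s0  (start)
  step 1: s1  (read 1: s0→s1)
  step 2: s4  (read 0: s1→s4)
  step 3: s2  (read 0: s4→s2)
  step 4: s3  (read 1: s2→s3)
  step 5: s1  (read 1: s3→s1)   ← first repeat (s1 seen earlier)
  step 6: s3  (read 1: s1→s3)

The earliest repeat is at step j = 5: A is in s1, which it already visited at step i = 1.
Since A has 5 states, any run of length ≥ 5 visits 5+1 states, so by pigeonhole some state repeats within the first 5 steps — that repeat gives the pumpable loop.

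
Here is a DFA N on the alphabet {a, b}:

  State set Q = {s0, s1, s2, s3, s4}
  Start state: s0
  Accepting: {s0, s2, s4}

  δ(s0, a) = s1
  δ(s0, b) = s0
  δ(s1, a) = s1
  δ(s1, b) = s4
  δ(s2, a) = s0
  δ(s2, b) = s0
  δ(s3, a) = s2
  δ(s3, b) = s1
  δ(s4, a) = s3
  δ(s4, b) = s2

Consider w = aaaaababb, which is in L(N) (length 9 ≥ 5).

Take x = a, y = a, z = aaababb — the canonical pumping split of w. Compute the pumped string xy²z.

aaaaaababb

xy^2z = a·a·a·aaababb = aaaaaababb.
Reading y = a takes N from s1 back to s1, so after x·y·y the machine is still in s1, and z then leads to the accepting state s4. Hence aaaaaababb ∈ L(N).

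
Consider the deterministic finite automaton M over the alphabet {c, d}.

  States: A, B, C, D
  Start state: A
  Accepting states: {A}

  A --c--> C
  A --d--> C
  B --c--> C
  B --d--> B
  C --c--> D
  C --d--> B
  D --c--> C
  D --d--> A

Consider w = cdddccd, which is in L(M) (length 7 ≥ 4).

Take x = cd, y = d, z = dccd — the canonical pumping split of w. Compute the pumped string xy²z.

cddddccd

xy^2z = cd·d·d·dccd = cddddccd.
Reading y = d takes M from B back to B, so after x·y·y the machine is still in B, and z then leads to the accepting state A. Hence cddddccd ∈ L(M).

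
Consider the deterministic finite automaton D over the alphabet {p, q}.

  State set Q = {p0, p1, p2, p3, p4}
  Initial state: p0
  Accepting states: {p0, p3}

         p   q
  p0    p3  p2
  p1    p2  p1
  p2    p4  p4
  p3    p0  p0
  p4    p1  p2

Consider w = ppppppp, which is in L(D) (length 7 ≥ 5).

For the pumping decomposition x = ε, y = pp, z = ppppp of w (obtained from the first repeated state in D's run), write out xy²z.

xy^2z = ε·pp·pp·ppppp = ppppppppp.
Reading y = pp takes D from p0 back to p0, so after x·y·y the machine is still in p0, and z then leads to the accepting state p3. Hence ppppppppp ∈ L(D).

ppppppppp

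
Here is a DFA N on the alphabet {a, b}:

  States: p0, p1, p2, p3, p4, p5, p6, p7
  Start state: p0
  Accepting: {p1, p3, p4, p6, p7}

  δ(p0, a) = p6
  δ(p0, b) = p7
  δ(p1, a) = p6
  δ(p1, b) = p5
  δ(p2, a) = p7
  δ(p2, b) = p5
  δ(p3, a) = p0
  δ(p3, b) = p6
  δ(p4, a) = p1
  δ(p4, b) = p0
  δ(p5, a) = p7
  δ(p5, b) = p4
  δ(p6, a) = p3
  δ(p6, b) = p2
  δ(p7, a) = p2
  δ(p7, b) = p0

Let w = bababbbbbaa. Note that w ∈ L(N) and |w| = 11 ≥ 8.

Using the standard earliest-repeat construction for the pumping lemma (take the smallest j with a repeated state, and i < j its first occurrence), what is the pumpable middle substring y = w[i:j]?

Run of N on w = b a b a b b b b b a a:
  step 0: p0  (start)
  step 1: p7  (read b: p0→p7)
  step 2: p2  (read a: p7→p2)
  step 3: p5  (read b: p2→p5)
  step 4: p7  (read a: p5→p7)   ← first repeat (p7 seen earlier)
  step 5: p0  (read b: p7→p0)
  step 6: p7  (read b: p0→p7)
  step 7: p0  (read b: p7→p0)
  step 8: p7  (read b: p0→p7)
  step 9: p0  (read b: p7→p0)
  step 10: p6  (read a: p0→p6)
  step 11: p3  (read a: p6→p3)

So i = 1, j = 4, giving x = w[0:1] = b, y = w[1:4] = aba, z = w[4:11] = bbbbbaa.
Check: |xy| = 4 ≤ 8 and |y| = 3 ≥ 1. Reading y takes N from p7 back to p7, so every xyⁱz is accepted.
Pumping length from the standard proof: p = 8 (the number of states). The repeated state found above gives |xy| = j ≤ 8 and |y| = j − i ≥ 1.

aba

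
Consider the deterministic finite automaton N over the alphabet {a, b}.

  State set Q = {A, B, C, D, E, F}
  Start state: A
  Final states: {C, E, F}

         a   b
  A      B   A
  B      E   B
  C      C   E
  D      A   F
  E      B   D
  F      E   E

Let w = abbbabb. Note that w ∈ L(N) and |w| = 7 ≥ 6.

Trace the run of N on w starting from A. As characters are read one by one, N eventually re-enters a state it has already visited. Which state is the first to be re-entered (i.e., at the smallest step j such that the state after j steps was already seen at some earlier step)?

State sequence: A -a-> B -b-> B -b-> B -b-> B -a-> E -b-> D -b-> F
First repeat at step 2: B was already visited.

The earliest repeat is at step j = 2: N is in B, which it already visited at step i = 1.
Pumping length from the standard proof: p = 6 (the number of states). The repeated state found above gives |xy| = j ≤ 6 and |y| = j − i ≥ 1.

B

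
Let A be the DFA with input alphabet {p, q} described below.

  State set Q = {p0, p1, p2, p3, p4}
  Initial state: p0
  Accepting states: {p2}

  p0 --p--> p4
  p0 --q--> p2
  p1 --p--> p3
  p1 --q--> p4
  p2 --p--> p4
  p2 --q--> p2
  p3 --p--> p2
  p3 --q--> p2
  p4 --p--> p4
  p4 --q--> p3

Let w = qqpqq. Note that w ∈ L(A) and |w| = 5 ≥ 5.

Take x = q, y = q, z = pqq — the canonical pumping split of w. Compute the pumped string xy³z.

xy^3z = q·q·q·q·pqq = qqqqpqq.
Reading y = q takes A from p2 back to p2, so after x·y·y·y the machine is still in p2, and z then leads to the accepting state p2. Hence qqqqpqq ∈ L(A).

qqqqpqq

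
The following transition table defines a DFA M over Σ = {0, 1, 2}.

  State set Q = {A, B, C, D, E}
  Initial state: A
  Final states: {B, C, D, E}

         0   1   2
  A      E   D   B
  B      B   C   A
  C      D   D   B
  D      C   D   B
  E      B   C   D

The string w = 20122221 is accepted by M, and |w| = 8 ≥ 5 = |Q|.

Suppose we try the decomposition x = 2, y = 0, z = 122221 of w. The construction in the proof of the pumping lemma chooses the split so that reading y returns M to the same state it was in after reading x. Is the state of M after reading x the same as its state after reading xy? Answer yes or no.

yes

Run of M on the first 2 characters of w = 2 0:
  step 0: A  (start)
  step 1: B  (read 2: A→B)
  step 2: B  (read 0: B→B)

After x (step 1): B. After xy (step 2): B.
They match, so y = 0 drives M around a cycle from B back to itself; pumping y any number of times keeps M in B before reading z, and xyⁱz ∈ L(M) for every i ≥ 0.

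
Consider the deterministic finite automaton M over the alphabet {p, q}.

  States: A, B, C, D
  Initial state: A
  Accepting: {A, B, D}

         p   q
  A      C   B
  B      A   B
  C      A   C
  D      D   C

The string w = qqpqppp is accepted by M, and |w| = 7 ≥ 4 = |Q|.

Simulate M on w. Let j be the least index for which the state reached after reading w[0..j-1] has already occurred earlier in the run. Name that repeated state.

B

Run of M on w = q q p q p p p:
  step 0: A  (start)
  step 1: B  (read q: A→B)
  step 2: B  (read q: B→B)   ← first repeat (B seen earlier)
  step 3: A  (read p: B→A)
  step 4: B  (read q: A→B)
  step 5: A  (read p: B→A)
  step 6: C  (read p: A→C)
  step 7: A  (read p: C→A)

The earliest repeat is at step j = 2: M is in B, which it already visited at step i = 1.
With |Q| = 4, pigeonhole forces a state repeat no later than step 4; the substring read between the first and second visits to that state can be pumped.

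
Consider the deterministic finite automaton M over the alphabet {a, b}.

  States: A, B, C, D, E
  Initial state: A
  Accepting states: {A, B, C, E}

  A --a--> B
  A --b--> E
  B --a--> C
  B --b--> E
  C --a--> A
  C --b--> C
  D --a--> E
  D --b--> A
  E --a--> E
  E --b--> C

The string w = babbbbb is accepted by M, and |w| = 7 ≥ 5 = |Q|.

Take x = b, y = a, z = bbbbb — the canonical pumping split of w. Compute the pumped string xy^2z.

xy^2z = b·a·a·bbbbb = baabbbbb.
Reading y = a takes M from E back to E, so after x·y·y the machine is still in E, and z then leads to the accepting state C. Hence baabbbbb ∈ L(M).

baabbbbb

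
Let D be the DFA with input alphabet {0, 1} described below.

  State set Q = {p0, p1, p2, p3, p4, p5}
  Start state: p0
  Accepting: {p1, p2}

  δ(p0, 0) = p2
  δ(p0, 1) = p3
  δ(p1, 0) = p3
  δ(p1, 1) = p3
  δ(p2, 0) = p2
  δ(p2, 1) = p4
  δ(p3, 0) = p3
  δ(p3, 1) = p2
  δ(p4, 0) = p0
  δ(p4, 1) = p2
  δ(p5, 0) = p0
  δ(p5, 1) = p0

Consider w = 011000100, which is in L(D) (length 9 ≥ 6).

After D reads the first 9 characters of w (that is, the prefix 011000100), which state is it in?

p2

Run of D on the first 9 characters of w = 0 1 1 0 0 0 1 0 0:
  step 0: p0  (start)
  step 1: p2  (read 0: p0→p2)
  step 2: p4  (read 1: p2→p4)
  step 3: p2  (read 1: p4→p2)
  step 4: p2  (read 0: p2→p2)
  step 5: p2  (read 0: p2→p2)
  step 6: p2  (read 0: p2→p2)
  step 7: p4  (read 1: p2→p4)
  step 8: p0  (read 0: p4→p0)
  step 9: p2  (read 0: p0→p2)

After reading 9 characters, D is in state p2.
(This kind of state-tracing is the core of the pumping-lemma construction: with 6 states, pigeonhole forces a repeat within the first 6 steps.)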